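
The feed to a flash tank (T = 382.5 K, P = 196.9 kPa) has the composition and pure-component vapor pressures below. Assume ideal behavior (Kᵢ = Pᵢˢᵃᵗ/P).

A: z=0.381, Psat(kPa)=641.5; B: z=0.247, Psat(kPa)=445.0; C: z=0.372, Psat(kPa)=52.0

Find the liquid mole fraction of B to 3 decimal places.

Raoult's law: Kᵢ = Pᵢˢᵃᵗ/P = Pᵢˢᵃᵗ/196.9.
  K_A = 641.5/196.9 = 3.25800, K_B = 445.0/196.9 = 2.26003, K_C = 52.0/196.9 = 0.26409
Material balance + equilibrium reduce to Σ zᵢ(Kᵢ−1)/(1+V/F(Kᵢ−1)) = 0.
Check two-phase: ΣzᵢKᵢ = 1.898 > 1 and Σzᵢ/Kᵢ = 1.635 > 1, so g(0) = 0.898 > 0 and g(1) = -0.635 < 0.
Iterate (Newton) starting at V/F = 0.5:
  V/F = 0.500: g = 0.1619, g' = -1.080 → V/F = 0.650
  V/F = 0.650: g = -0.0049, g' = -1.178 → V/F = 0.646
Converged at V/F = 0.646.
Compositions from xᵢ = zᵢ/(1+V/F(Kᵢ−1)), yᵢ = Kᵢxᵢ:
  A: x = 0.155, y = 0.505
  B: x = 0.136, y = 0.308
  C: x = 0.709, y = 0.187

x_B = 0.136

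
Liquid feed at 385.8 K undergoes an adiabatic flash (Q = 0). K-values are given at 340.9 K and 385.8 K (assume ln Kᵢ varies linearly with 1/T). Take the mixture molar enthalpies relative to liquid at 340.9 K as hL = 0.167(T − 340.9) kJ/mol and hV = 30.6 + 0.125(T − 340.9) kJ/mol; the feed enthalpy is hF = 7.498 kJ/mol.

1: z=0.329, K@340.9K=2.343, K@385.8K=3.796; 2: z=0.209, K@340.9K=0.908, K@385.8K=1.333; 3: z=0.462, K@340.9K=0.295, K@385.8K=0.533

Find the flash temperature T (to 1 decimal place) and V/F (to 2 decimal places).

T = 346.7 K, V/F = 0.21

Adiabatic flash: solve Rachford–Rice at each trial T, then check hF = ψ·hV(T) + (1−ψ)·hL(T).
  T = 340.9 K: K = (2.343, 0.908, 0.295), RR gives ψ = 0.127, H_out = 3.898 kJ/mol
  T = 385.8 K: K = (3.796, 1.333, 0.533), RR gives ψ = 0.790, H_out = 30.176 kJ/mol
  T = 363.4 K: K = (3.029, 1.114, 0.404), RR gives ψ = 0.443, H_out = 16.900 kJ/mol
  T = 352.1 K: K = (2.673, 1.008, 0.347), RR gives ψ = 0.290, H_out = 10.612 kJ/mol
  T = 346.5 K: K = (2.505, 0.958, 0.320), RR gives ψ = 0.211, H_out = 7.356 kJ/mol
  T = 349.3 K: K = (2.589, 0.983, 0.333), RR gives ψ = 0.251, H_out = 9.004 kJ/mol
  T = 347.9 K: K = (2.547, 0.970, 0.327), RR gives ψ = 0.232, H_out = 8.186 kJ/mol
Linear interpolation between T = 346.5 (H_out = 7.356) and T = 347.9 (H_out = 8.186) on hF = 7.498 gives T ≈ 346.7 K, at which ψ = 0.21.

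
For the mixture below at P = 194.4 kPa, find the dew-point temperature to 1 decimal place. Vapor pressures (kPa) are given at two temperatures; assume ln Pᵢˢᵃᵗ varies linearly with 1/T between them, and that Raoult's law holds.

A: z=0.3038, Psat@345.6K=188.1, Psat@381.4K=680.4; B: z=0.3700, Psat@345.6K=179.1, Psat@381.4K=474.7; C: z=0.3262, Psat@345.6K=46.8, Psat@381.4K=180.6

Dew-point temperature: Σzᵢ·P/Pᵢˢᵃᵗ(T) = 1. Interpolate ln Pᵢˢᵃᵗ = aᵢ + bᵢ/T.
  T = 345.6 K: ΣzᵢP/Pᵢˢᵃᵗ = 2.0706
  T = 381.4 K: ΣzᵢP/Pᵢˢᵃᵗ = 0.5894
  T = 363.5 K: ΣzᵢP/Pᵢˢᵃᵗ = 1.0680
  T = 372.4 K: ΣzᵢP/Pᵢˢᵃᵗ = 0.7885
  T = 367.9 K: ΣzᵢP/Pᵢˢᵃᵗ = 0.9174
  T = 365.7 K: ΣzᵢP/Pᵢˢᵃᵗ = 0.9893
Interpolating between 363.5 K and 365.7 K gives T ≈ 365.4 K.

T = 365.4 K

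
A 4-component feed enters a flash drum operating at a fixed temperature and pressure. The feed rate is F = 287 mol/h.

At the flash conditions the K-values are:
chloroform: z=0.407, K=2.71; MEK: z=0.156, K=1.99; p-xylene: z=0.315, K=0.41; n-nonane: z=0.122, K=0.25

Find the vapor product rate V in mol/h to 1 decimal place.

V = 167.5 mol/h

Let β = V/F and solve Σ zᵢ(Kᵢ−1)/(1+β(Kᵢ−1)) = 0.
g(0) = ΣzᵢKᵢ − 1 = 0.573 and g(1) = 1 − Σzᵢ/Kᵢ = -0.485, so a root lies in (0, 1).
Newton–Raphson from β = 0.66:
  β = 0.660: g = -0.0652, g' = -0.882 → β = 0.586
  β = 0.586: g = -0.0020, g' = -0.833 → β = 0.584
Converged at β = 0.584.
Then V = β·F = 0.5837·287 = 167.5 mol/h and L = F − V = 119.5 mol/h.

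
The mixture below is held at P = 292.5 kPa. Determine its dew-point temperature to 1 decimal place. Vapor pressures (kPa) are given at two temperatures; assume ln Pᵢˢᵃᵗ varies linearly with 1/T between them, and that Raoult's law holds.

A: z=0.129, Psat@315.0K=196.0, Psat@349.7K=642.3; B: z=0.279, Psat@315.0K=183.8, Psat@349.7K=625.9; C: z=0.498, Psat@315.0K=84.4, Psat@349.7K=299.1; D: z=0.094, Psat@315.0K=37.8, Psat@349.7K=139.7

Dew-point temperature: Σzᵢ·P/Pᵢˢᵃᵗ(T) = 1. Interpolate ln Pᵢˢᵃᵗ = aᵢ + bᵢ/T.
  T = 315.0 K: ΣzᵢP/Pᵢˢᵃᵗ = 3.0898
  T = 349.7 K: ΣzᵢP/Pᵢˢᵃᵗ = 0.8730
  T = 332.4 K: ΣzᵢP/Pᵢˢᵃᵗ = 1.5859
  T = 341.0 K: ΣzᵢP/Pᵢˢᵃᵗ = 1.1697
  T = 345.4 K: ΣzᵢP/Pᵢˢᵃᵗ = 1.0069
  T = 347.5 K: ΣzᵢP/Pᵢˢᵃᵗ = 0.9387
Interpolating between 345.4 K and 347.5 K gives T ≈ 345.6 K.

T = 345.6 K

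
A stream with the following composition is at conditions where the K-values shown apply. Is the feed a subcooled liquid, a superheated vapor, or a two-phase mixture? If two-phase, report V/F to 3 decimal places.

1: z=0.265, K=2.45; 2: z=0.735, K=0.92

superheated vapor

ΣzᵢKᵢ = 1.325; Σzᵢ/Kᵢ = 0.907.
Since Σzᵢ/Kᵢ < 1 the mixture is above its dew point — single vapor phase.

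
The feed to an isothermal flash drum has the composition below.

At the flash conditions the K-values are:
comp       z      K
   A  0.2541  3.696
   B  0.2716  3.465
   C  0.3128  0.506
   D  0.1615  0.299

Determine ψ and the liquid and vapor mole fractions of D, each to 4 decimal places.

Material balance + equilibrium reduce to Σ zᵢ(Kᵢ−1)/(1+ψ(Kᵢ−1)) = 0.
g(0) = ΣzᵢKᵢ − 1 = 1.0868 and g(1) = 1 − Σzᵢ/Kᵢ = -0.3054, so a root lies in (0, 1).
Newton–Raphson from ψ = 0.34:
  ψ = 0.3400: g = 0.38730, g' = -1.2383 → ψ = 0.6528
  ψ = 0.6528: g = 0.06803, g' = -0.9209 → ψ = 0.7266
  ψ = 0.7266: g = -0.00043, g' = -0.9382 → ψ = 0.7262
Converged at ψ = 0.7262.
Compositions from xᵢ = zᵢ/(1+ψ(Kᵢ−1)), yᵢ = Kᵢxᵢ:
  A: x = 0.0859, y = 0.3175
  B: x = 0.0973, y = 0.3373
  C: x = 0.4878, y = 0.2468
  D: x = 0.3290, y = 0.0984

ψ = 0.7262, x_D = 0.3290, y_D = 0.0984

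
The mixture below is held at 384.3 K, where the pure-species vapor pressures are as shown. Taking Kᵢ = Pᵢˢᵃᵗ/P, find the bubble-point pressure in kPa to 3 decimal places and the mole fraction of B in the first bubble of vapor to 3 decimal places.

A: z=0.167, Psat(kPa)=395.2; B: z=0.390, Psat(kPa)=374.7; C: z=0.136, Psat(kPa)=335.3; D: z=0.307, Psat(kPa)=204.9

Pbub = 320.637 kPa, y_B = 0.456

At the bubble point ψ → 0, so ΣzᵢKᵢ = 1 with Kᵢ = Pᵢˢᵃᵗ/P ⇒ P = ΣzᵢPᵢˢᵃᵗ.
P = 0.167·395.2 + 0.390·374.7 + 0.136·335.3 + 0.307·204.9 = 320.637 kPa
yᵢ = zᵢPᵢˢᵃᵗ/P ⇒ y_B = 0.390·374.7/320.637 = 0.456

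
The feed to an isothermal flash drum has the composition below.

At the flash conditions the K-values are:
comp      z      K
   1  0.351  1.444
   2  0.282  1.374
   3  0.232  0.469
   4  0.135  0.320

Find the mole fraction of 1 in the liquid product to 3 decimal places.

Rachford–Rice: g(ψ) = Σ zᵢ(Kᵢ−1)/(1+ψ(Kᵢ−1)) = 0.
Check two-phase: ΣzᵢKᵢ = 1.046 > 1 and Σzᵢ/Kᵢ = 1.365 > 1, so g(0) = 0.046 > 0 and g(1) = -0.365 < 0.
Newton iteration, ψ⁰ = 0.5:
  ψ = 0.500: g = -0.0904, g' = -0.339 → ψ = 0.233
  ψ = 0.233: g = -0.0115, g' = -0.264 → ψ = 0.190
  ψ = 0.190: g = -0.0002, g' = -0.256 → ψ = 0.189
Converged at ψ = 0.189.
Compositions from xᵢ = zᵢ/(1+ψ(Kᵢ−1)), yᵢ = Kᵢxᵢ:
  1: x = 0.324, y = 0.468
  2: x = 0.263, y = 0.362
  3: x = 0.258, y = 0.121
  4: x = 0.155, y = 0.050

x_1 = 0.324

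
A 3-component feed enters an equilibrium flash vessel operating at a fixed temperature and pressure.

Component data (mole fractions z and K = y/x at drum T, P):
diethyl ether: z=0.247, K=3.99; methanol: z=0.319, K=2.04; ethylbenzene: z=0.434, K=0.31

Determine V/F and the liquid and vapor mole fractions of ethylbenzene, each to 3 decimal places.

V/F = 0.558, x_ethylbenzene = 0.706, y_ethylbenzene = 0.219

Rachford–Rice: g(V/F) = Σ zᵢ(Kᵢ−1)/(1+V/F(Kᵢ−1)) = 0.
g(0) = ΣzᵢKᵢ − 1 = 0.771 and g(1) = 1 − Σzᵢ/Kᵢ = -0.618, so a root lies in (0, 1).
Newton iteration, V/F⁰ = 0.5:
  V/F = 0.500: g = 0.0571, g' = -0.986 → V/F = 0.558
Converged at V/F = 0.558.
Compositions from xᵢ = zᵢ/(1+V/F(Kᵢ−1)), yᵢ = Kᵢxᵢ:
  diethyl ether: x = 0.093, y = 0.369
  methanol: x = 0.202, y = 0.412
  ethylbenzene: x = 0.706, y = 0.219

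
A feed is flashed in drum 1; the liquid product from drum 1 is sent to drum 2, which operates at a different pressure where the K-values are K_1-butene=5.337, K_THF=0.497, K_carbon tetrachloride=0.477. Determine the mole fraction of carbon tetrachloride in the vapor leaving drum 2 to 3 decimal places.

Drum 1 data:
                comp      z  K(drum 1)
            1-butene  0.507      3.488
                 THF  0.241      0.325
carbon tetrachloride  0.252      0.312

y_carbon tetrachloride (drum 2) = 0.220

Drum 1:
Let ψ₁ = V/F and solve Σ zᵢ(Kᵢ−1)/(1+ψ₁(Kᵢ−1)) = 0.
Check two-phase: ΣzᵢKᵢ = 1.925 > 1 and Σzᵢ/Kᵢ = 1.695 > 1, so g(0) = 0.925 > 0 and g(1) = -0.695 < 0.
Newton–Raphson from ψ₁ = 0.59:
  ψ₁ = 0.590: g = -0.0511, g' = -1.157 → ψ₁ = 0.546
Converged at ψ₁ = 0.546.
Drum-1 compositions:
  1-butene: x = 0.215, y = 0.750
  THF: x = 0.381, y = 0.124
  carbon tetrachloride: x = 0.403, y = 0.126
Drum-2 feed = drum-1 liquid: z₂ = (0.2151, 0.3815, 0.4034).
Drum 2:
Let ψ₂ = V/F and solve Σ zᵢ(Kᵢ−1)/(1+ψ₂(Kᵢ−1)) = 0.
g(0) = ΣzᵢKᵢ − 1 = 0.530 and g(1) = 1 − Σzᵢ/Kᵢ = -0.654, so a root lies in (0, 1).
Iterate (Newton) starting at ψ₂ = 0.5:
  ψ₂ = 0.500: g = -0.2477, g' = -0.778 → ψ₂ = 0.181
  ψ₂ = 0.181: g = 0.0777, g' = -1.519 → ψ₂ = 0.233
  ψ₂ = 0.233: g = 0.0068, g' = -1.269 → ψ₂ = 0.238
Converged at ψ₂ = 0.238.
  1-butene: x = 0.106, y = 0.565
  THF: x = 0.433, y = 0.215
  carbon tetrachloride: x = 0.461, y = 0.220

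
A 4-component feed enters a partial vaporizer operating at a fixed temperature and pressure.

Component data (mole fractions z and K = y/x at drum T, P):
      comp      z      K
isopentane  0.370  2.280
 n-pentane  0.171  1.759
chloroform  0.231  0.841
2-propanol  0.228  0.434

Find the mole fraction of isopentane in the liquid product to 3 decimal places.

Rachford–Rice: g(V/F) = Σ zᵢ(Kᵢ−1)/(1+V/F(Kᵢ−1)) = 0.
g(0) = ΣzᵢKᵢ − 1 = 0.438 and g(1) = 1 − Σzᵢ/Kᵢ = -0.060, so a root lies in (0, 1).
Newton–Raphson from V/F = 0.5:
  V/F = 0.500: g = 0.1630, g' = -0.426 → V/F = 0.882
Converged at V/F = 0.882.
Compositions from xᵢ = zᵢ/(1+V/F(Kᵢ−1)), yᵢ = Kᵢxᵢ:
  isopentane: x = 0.174, y = 0.396
  n-pentane: x = 0.102, y = 0.180
  chloroform: x = 0.269, y = 0.226
  2-propanol: x = 0.455, y = 0.197

x_isopentane = 0.174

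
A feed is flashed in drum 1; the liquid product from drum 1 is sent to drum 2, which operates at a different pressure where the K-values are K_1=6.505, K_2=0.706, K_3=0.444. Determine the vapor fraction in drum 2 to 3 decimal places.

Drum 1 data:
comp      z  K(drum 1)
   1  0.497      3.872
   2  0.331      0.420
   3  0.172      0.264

V/F (drum 2) = 0.308

Drum 1:
Material balance + equilibrium reduce to Σ zᵢ(Kᵢ−1)/(1+ψ₁(Kᵢ−1)) = 0.
Check two-phase: ΣzᵢKᵢ = 2.109 > 1 and Σzᵢ/Kᵢ = 1.568 > 1, so g(0) = 1.109 > 0 and g(1) = -0.568 < 0.
Newton–Raphson from ψ₁ = 0.44:
  ψ₁ = 0.440: g = 0.1856, g' = -1.205 → ψ₁ = 0.594
  ψ₁ = 0.594: g = 0.0096, g' = -1.113 → ψ₁ = 0.603
Converged at ψ₁ = 0.603.
Drum-1 compositions:
  1: x = 0.182, y = 0.705
  2: x = 0.509, y = 0.214
  3: x = 0.309, y = 0.082
Drum-2 feed = drum-1 liquid: z₂ = (0.1820, 0.5089, 0.3091).
Drum 2:
Material balance + equilibrium reduce to Σ zᵢ(Kᵢ−1)/(1+ψ₂(Kᵢ−1)) = 0.
g(0) = ΣzᵢKᵢ − 1 = 0.680 and g(1) = 1 − Σzᵢ/Kᵢ = -0.445, so a root lies in (0, 1).
Newton–Raphson from ψ₂ = 0.5:
  ψ₂ = 0.500: g = -0.1465, g' = -0.635 → ψ₂ = 0.270
  ψ₂ = 0.270: g = 0.0387, g' = -1.078 → ψ₂ = 0.305
  ψ₂ = 0.305: g = 0.0022, g' = -0.959 → ψ₂ = 0.308
Converged at ψ₂ = 0.308.
  1: x = 0.068, y = 0.439
  2: x = 0.560, y = 0.395
  3: x = 0.373, y = 0.166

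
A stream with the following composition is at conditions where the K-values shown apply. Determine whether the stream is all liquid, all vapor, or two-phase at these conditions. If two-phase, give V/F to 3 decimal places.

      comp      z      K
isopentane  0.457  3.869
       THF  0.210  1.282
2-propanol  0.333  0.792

all vapor

ΣzᵢKᵢ = 2.301; Σzᵢ/Kᵢ = 0.702.
Since Σzᵢ/Kᵢ < 1 the mixture is above its dew point — single vapor phase.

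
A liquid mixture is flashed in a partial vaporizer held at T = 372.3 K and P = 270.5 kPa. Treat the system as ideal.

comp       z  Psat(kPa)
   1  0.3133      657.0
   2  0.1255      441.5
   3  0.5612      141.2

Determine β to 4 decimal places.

Raoult's law: Kᵢ = Pᵢˢᵃᵗ/P = Pᵢˢᵃᵗ/270.5.
  K_1 = 657.0/270.5 = 2.428835, K_2 = 441.5/270.5 = 1.632163, K_3 = 141.2/270.5 = 0.521996
Let β = V/F and solve Σ zᵢ(Kᵢ−1)/(1+β(Kᵢ−1)) = 0.
g(0) = ΣzᵢKᵢ − 1 = 0.2587 and g(1) = 1 − Σzᵢ/Kᵢ = -0.2810, so a root lies in (0, 1).
Newton iteration, β⁰ = 0.68:
  β = 0.6800: g = -0.11491, g' = -0.4705 → β = 0.4358
  β = 0.4358: g = -0.00077, g' = -0.4783 → β = 0.4342
Converged at β = 0.4342.

β = 0.4342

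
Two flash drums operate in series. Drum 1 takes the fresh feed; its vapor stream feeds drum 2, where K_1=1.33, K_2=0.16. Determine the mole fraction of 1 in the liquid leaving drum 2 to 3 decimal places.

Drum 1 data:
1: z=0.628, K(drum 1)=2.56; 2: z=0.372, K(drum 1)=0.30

Drum 1:
Rachford–Rice: g(ψ₁) = Σ zᵢ(Kᵢ−1)/(1+ψ₁(Kᵢ−1)) = 0.
Check two-phase: ΣzᵢKᵢ = 1.719 > 1 and Σzᵢ/Kᵢ = 1.485 > 1, so g(0) = 0.719 > 0 and g(1) = -0.485 < 0.
Newton iteration, ψ₁⁰ = 0.5:
  ψ₁ = 0.500: g = 0.1498, g' = -0.914 → ψ₁ = 0.664
  ψ₁ = 0.664: g = -0.0052, g' = -1.005 → ψ₁ = 0.659
Converged at ψ₁ = 0.659.
Drum-1 compositions:
  1: x = 0.310, y = 0.793
  2: x = 0.690, y = 0.207
Drum-2 feed = drum-1 vapor: z₂ = (0.7929, 0.2071).
Drum 2:
Material balance + equilibrium reduce to Σ zᵢ(Kᵢ−1)/(1+ψ₂(Kᵢ−1)) = 0.
g(0) = ΣzᵢKᵢ − 1 = 0.088 and g(1) = 1 − Σzᵢ/Kᵢ = -0.890, so a root lies in (0, 1).
Binary case is linear: z₁(K₁−1)(1+ψ₂(K₂−1)) + z₂(K₂−1)(1+ψ₂(K₁−1)) = 0
⇒ ψ₂ = [z₁(K₁−1)+z₂(K₂−1)] / [−(K₁−1)(K₂−1)] = 0.0877/0.2772 = 0.316
  1: x = 0.718, y = 0.955
  2: x = 0.282, y = 0.045

x_1 (drum 2) = 0.718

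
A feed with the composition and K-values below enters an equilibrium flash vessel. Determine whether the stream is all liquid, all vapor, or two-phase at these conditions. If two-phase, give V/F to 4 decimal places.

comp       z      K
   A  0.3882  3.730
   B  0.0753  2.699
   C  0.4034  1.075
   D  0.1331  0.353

ΣzᵢKᵢ = 2.1319; Σzᵢ/Kᵢ = 0.8843.
Since Σzᵢ/Kᵢ < 1 the mixture is above its dew point — single vapor phase.

all vapor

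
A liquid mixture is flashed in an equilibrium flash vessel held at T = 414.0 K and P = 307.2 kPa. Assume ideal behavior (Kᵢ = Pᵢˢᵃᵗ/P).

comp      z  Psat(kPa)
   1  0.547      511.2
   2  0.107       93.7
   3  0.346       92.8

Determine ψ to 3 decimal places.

ψ = 0.102

Raoult's law: Kᵢ = Pᵢˢᵃᵗ/P = Pᵢˢᵃᵗ/307.2.
  K_1 = 511.2/307.2 = 1.66406, K_2 = 93.7/307.2 = 0.30501, K_3 = 92.8/307.2 = 0.30208
Newton–Raphson from ψ = 0.63:
  ψ = 0.630: g = -0.3072, g' = -0.820 → ψ = 0.256
  ψ = 0.256: g = -0.0738, g' = -0.502 → ψ = 0.109
  ψ = 0.109: g = -0.0029, g' = -0.468 → ψ = 0.102
Converged at ψ = 0.102.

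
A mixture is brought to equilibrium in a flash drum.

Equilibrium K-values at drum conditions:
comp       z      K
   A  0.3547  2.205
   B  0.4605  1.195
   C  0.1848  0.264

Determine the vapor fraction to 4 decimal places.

Let ψ = V/F and solve Σ zᵢ(Kᵢ−1)/(1+ψ(Kᵢ−1)) = 0.
Check two-phase: ΣzᵢKᵢ = 1.3812 > 1 and Σzᵢ/Kᵢ = 1.2462 > 1, so g(0) = 0.3812 > 0 and g(1) = -0.2462 < 0.
Newton–Raphson from ψ = 0.5:
  ψ = 0.5000: g = 0.13333, g' = -0.4657 → ψ = 0.7863
  ψ = 0.7863: g = -0.02551, g' = -0.7130 → ψ = 0.7505
  ψ = 0.7505: g = -0.00107, g' = -0.6549 → ψ = 0.7489
Converged at ψ = 0.7489.

ψ = 0.7489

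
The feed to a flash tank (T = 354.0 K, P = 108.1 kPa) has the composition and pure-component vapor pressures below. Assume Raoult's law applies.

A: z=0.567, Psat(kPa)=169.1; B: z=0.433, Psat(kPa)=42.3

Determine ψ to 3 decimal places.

ψ = 0.164

Raoult's law: Kᵢ = Pᵢˢᵃᵗ/P = Pᵢˢᵃᵗ/108.1.
  K_A = 169.1/108.1 = 1.56429, K_B = 42.3/108.1 = 0.39130
Material balance + equilibrium reduce to Σ zᵢ(Kᵢ−1)/(1+ψ(Kᵢ−1)) = 0.
Feasibility: ΣzᵢKᵢ = 1.056, Σzᵢ/Kᵢ = 1.469 — both > 1, two phases present.
Newton–Raphson from ψ = 0.5:
  ψ = 0.500: g = -0.1293, g' = -0.441 → ψ = 0.207
  ψ = 0.207: g = -0.0151, g' = -0.355 → ψ = 0.165
  ψ = 0.165: g = -0.0001, g' = -0.349 → ψ = 0.164
Converged at ψ = 0.164.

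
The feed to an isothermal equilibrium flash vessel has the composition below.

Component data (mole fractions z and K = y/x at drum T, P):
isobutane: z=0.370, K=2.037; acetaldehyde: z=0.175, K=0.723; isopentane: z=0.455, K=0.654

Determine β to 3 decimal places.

Rachford–Rice: g(β) = Σ zᵢ(Kᵢ−1)/(1+β(Kᵢ−1)) = 0.
g(0) = ΣzᵢKᵢ − 1 = 0.178 and g(1) = 1 − Σzᵢ/Kᵢ = -0.119, so a root lies in (0, 1).
Iterate (Newton) starting at β = 0.5:
  β = 0.500: g = 0.0060, g' = -0.270 → β = 0.522
  β = 0.522: g = 0.0000, g' = -0.267 → β = 0.523
Converged at β = 0.523.

β = 0.523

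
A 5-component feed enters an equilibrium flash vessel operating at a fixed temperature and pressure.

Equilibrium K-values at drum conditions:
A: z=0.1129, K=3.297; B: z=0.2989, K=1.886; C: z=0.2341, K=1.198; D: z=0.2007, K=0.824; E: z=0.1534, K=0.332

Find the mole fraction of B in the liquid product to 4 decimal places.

x_B = 0.1705

Let β = V/F and solve Σ zᵢ(Kᵢ−1)/(1+β(Kᵢ−1)) = 0.
Feasibility: ΣzᵢKᵢ = 1.4327, Σzᵢ/Kᵢ = 1.0938 — both > 1, two phases present.
Iterate (Newton) starting at β = 0.5:
  β = 0.5000: g = 0.15381, g' = -0.4111 → β = 0.8741
  β = 0.8741: g = -0.01305, g' = -0.5511 → β = 0.8504
  β = 0.8504: g = -0.00029, g' = -0.5269 → β = 0.8499
Converged at β = 0.8499.
Compositions from xᵢ = zᵢ/(1+β(Kᵢ−1)), yᵢ = Kᵢxᵢ:
  A: x = 0.0382, y = 0.1261
  B: x = 0.1705, y = 0.3216
  C: x = 0.2004, y = 0.2401
  D: x = 0.2360, y = 0.1945
  E: x = 0.3549, y = 0.1178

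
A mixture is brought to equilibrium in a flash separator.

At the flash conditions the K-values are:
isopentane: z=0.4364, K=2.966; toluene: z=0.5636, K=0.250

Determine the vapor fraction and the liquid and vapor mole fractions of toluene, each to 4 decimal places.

Material balance + equilibrium reduce to Σ zᵢ(Kᵢ−1)/(1+ψ(Kᵢ−1)) = 0.
g(0) = ΣzᵢKᵢ − 1 = 0.4353 and g(1) = 1 − Σzᵢ/Kᵢ = -1.4015, so a root lies in (0, 1).
Iterate (Newton) starting at ψ = 0.64:
  ψ = 0.6400: g = -0.43296, g' = -1.5032 → ψ = 0.3520
  ψ = 0.3520: g = -0.06723, g' = -1.1744 → ψ = 0.2947
  ψ = 0.2947: g = 0.00056, g' = -1.1986 → ψ = 0.2952
Converged at ψ = 0.2952.
Compositions from xᵢ = zᵢ/(1+ψ(Kᵢ−1)), yᵢ = Kᵢxᵢ:
  isopentane: x = 0.2761, y = 0.8190
  toluene: x = 0.7239, y = 0.1810

ψ = 0.2952, x_toluene = 0.7239, y_toluene = 0.1810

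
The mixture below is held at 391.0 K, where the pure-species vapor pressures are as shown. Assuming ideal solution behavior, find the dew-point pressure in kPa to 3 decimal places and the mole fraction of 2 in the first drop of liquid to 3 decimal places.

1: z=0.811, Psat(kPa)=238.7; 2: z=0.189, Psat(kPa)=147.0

At the dew point ψ → 1, so Σzᵢ/Kᵢ = 1 with Kᵢ = Pᵢˢᵃᵗ/P ⇒ 1/P = Σzᵢ/Pᵢˢᵃᵗ.
1/P = 0.811/238.7 + 0.189/147.0 = 0.004683 ⇒ P = 213.525 kPa
xᵢ = zᵢP/Pᵢˢᵃᵗ ⇒ x_2 = 0.189·213.525/147.0 = 0.275

Pdew = 213.525 kPa, x_2 = 0.275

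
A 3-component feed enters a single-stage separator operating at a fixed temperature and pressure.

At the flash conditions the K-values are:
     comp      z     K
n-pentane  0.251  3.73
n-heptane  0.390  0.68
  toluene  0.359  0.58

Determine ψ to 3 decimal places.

ψ = 0.406

Material balance + equilibrium reduce to Σ zᵢ(Kᵢ−1)/(1+ψ(Kᵢ−1)) = 0.
Check two-phase: ΣzᵢKᵢ = 1.410 > 1 and Σzᵢ/Kᵢ = 1.260 > 1, so g(0) = 0.410 > 0 and g(1) = -0.260 < 0.
Newton iteration, ψ⁰ = 0.5:
  ψ = 0.500: g = -0.0497, g' = -0.493 → ψ = 0.399
  ψ = 0.399: g = 0.0037, g' = -0.572 → ψ = 0.406
Converged at ψ = 0.406.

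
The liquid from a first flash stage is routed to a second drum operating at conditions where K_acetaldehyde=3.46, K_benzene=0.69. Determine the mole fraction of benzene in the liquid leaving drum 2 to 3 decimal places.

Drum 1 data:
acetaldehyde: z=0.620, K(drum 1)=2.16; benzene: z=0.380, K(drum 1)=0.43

x_benzene (drum 2) = 0.888

Drum 1:
Newton–Raphson from ψ₁ = 0.5:
  ψ₁ = 0.500: g = 0.1523, g' = -0.576 → ψ₁ = 0.764
  ψ₁ = 0.764: g = -0.0027, g' = -0.622 → ψ₁ = 0.760
Converged at ψ₁ = 0.760.
Drum-1 compositions:
  acetaldehyde: x = 0.329, y = 0.712
  benzene: x = 0.671, y = 0.288
Drum-2 feed = drum-1 liquid: z₂ = (0.3295, 0.6705).
Drum 2:
Let ψ₂ = V/F and solve Σ zᵢ(Kᵢ−1)/(1+ψ₂(Kᵢ−1)) = 0.
Feasibility: ΣzᵢKᵢ = 1.603, Σzᵢ/Kᵢ = 1.067 — both > 1, two phases present.
Binary case is linear: z₁(K₁−1)(1+ψ₂(K₂−1)) + z₂(K₂−1)(1+ψ₂(K₁−1)) = 0
⇒ ψ₂ = [z₁(K₁−1)+z₂(K₂−1)] / [−(K₁−1)(K₂−1)] = 0.6027/0.7626 = 0.790
  acetaldehyde: x = 0.112, y = 0.387
  benzene: x = 0.888, y = 0.613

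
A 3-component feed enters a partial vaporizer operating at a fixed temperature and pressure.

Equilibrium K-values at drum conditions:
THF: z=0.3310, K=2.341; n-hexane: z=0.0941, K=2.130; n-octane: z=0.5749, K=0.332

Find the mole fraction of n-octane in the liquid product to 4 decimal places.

x_n-octane = 0.6594

Material balance + equilibrium reduce to Σ zᵢ(Kᵢ−1)/(1+ψ(Kᵢ−1)) = 0.
Feasibility: ΣzᵢKᵢ = 1.1662, Σzᵢ/Kᵢ = 1.9172 — both > 1, two phases present.
Newton–Raphson from ψ = 0.5:
  ψ = 0.5000: g = -0.24297, g' = -0.8407 → ψ = 0.2110
  ψ = 0.2110: g = -0.01520, g' = -0.7876 → ψ = 0.1917
  ψ = 0.1917: g = 0.00007, g' = -0.7953 → ψ = 0.1918
Converged at ψ = 0.1918.
Compositions from xᵢ = zᵢ/(1+ψ(Kᵢ−1)), yᵢ = Kᵢxᵢ:
  THF: x = 0.2633, y = 0.6164
  n-hexane: x = 0.0773, y = 0.1647
  n-octane: x = 0.6594, y = 0.2189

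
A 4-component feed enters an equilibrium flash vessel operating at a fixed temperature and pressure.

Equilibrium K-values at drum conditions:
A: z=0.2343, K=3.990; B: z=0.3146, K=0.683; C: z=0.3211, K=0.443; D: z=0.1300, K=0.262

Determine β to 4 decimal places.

β = 0.2171

Newton iteration, β⁰ = 0.53:
  β = 0.5300: g = -0.26017, g' = -0.7508 → β = 0.1835
  β = 0.1835: g = 0.03634, g' = -1.1274 → β = 0.2157
  β = 0.2157: g = 0.00147, g' = -1.0394 → β = 0.2171
Converged at β = 0.2171.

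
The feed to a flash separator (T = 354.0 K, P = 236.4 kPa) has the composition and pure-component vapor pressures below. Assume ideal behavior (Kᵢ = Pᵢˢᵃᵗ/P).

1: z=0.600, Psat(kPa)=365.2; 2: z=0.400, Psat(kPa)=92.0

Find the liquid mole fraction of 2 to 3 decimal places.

x_2 = 0.471

Raoult's law: Kᵢ = Pᵢˢᵃᵗ/P = Pᵢˢᵃᵗ/236.4.
  K_1 = 365.2/236.4 = 1.54484, K_2 = 92.0/236.4 = 0.38917
Newton–Raphson from ψ = 0.33:
  ψ = 0.330: g = -0.0289, g' = -0.362 → ψ = 0.250
  ψ = 0.250: g = -0.0007, g' = -0.346 → ψ = 0.248
Converged at ψ = 0.248.
Compositions from xᵢ = zᵢ/(1+ψ(Kᵢ−1)), yᵢ = Kᵢxᵢ:
  1: x = 0.529, y = 0.817
  2: x = 0.471, y = 0.183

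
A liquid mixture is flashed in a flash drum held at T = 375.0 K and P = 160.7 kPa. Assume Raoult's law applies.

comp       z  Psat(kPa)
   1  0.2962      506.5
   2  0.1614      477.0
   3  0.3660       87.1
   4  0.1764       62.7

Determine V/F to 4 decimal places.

V/F = 0.6330

Raoult's law: Kᵢ = Pᵢˢᵃᵗ/P = Pᵢˢᵃᵗ/160.7.
  K_1 = 506.5/160.7 = 3.151836, K_2 = 477.0/160.7 = 2.968264, K_3 = 87.1/160.7 = 0.542004, K_4 = 62.7/160.7 = 0.390168
Material balance + equilibrium reduce to Σ zᵢ(Kᵢ−1)/(1+V/F(Kᵢ−1)) = 0.
Feasibility: ΣzᵢKᵢ = 1.6799, Σzᵢ/Kᵢ = 1.2757 — both > 1, two phases present.
Iterate (Newton) starting at V/F = 0.49:
  V/F = 0.4900: g = 0.10241, g' = -0.7481 → V/F = 0.6269
  V/F = 0.6269: g = 0.00425, g' = -0.6969 → V/F = 0.6330
Converged at V/F = 0.6330.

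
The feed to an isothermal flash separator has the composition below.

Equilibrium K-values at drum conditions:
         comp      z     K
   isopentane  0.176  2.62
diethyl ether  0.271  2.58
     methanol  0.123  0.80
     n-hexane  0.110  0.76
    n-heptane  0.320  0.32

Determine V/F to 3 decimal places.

Rachford–Rice: g(V/F) = Σ zᵢ(Kᵢ−1)/(1+V/F(Kᵢ−1)) = 0.
g(0) = ΣzᵢKᵢ − 1 = 0.445 and g(1) = 1 − Σzᵢ/Kᵢ = -0.471, so a root lies in (0, 1).
Newton–Raphson from V/F = 0.43:
  V/F = 0.430: g = 0.0591, g' = -0.710 → V/F = 0.513
  V/F = 0.513: g = 0.0003, g' = -0.708 → V/F = 0.514
Converged at V/F = 0.514.

V/F = 0.514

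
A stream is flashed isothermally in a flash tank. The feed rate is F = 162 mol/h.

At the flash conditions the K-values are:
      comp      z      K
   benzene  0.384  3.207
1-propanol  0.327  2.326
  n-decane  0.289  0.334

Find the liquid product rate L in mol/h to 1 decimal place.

Let β = V/F and solve Σ zᵢ(Kᵢ−1)/(1+β(Kᵢ−1)) = 0.
g(0) = ΣzᵢKᵢ − 1 = 1.089 and g(1) = 1 − Σzᵢ/Kᵢ = -0.126, so a root lies in (0, 1).
Iterate (Newton) starting at β = 0.61:
  β = 0.610: g = 0.2767, g' = -0.879 → β = 0.925
  β = 0.925: g = -0.0277, g' = -1.187 → β = 0.901
Converged at β = 0.901.
Then V = β·F = 0.9009·162 = 145.9 mol/h and L = F − V = 16.1 mol/h.

L = 16.1 mol/h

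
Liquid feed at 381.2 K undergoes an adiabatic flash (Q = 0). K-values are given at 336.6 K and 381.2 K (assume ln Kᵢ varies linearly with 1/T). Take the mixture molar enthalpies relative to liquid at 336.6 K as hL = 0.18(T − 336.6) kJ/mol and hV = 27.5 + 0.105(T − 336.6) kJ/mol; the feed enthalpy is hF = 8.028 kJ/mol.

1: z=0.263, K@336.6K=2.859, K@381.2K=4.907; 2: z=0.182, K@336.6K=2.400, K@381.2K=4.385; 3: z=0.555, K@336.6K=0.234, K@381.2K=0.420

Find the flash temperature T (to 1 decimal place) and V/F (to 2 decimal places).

T = 339.5 K, V/F = 0.28

Adiabatic flash: solve Rachford–Rice at each trial T, then check hF = ψ·hV(T) + (1−ψ)·hL(T).
  T = 336.6 K: K = (2.859, 2.400, 0.234), RR gives ψ = 0.247, H_out = 6.794 kJ/mol
  T = 381.2 K: K = (4.907, 4.385, 0.420), RR gives ψ = 0.616, H_out = 22.919 kJ/mol
  T = 358.9 K: K = (3.809, 3.305, 0.319), RR gives ψ = 0.439, H_out = 15.363 kJ/mol
  T = 347.8 K: K = (3.317, 2.833, 0.275), RR gives ψ = 0.350, H_out = 11.357 kJ/mol
  T = 342.2 K: K = (3.083, 2.611, 0.254), RR gives ψ = 0.301, H_out = 9.165 kJ/mol
  T = 339.4 K: K = (2.970, 2.504, 0.244), RR gives ψ = 0.275, H_out = 8.006 kJ/mol
  T = 340.8 K: K = (3.026, 2.557, 0.249), RR gives ψ = 0.288, H_out = 8.591 kJ/mol
Linear interpolation between T = 339.4 (H_out = 8.006) and T = 340.8 (H_out = 8.591) on hF = 8.028 gives T ≈ 339.5 K, at which ψ = 0.28.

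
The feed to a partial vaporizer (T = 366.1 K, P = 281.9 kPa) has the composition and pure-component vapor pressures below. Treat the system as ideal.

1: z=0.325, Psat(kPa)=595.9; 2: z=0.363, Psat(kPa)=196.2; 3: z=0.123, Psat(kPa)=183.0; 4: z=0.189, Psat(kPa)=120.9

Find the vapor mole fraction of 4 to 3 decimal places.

Raoult's law: Kᵢ = Pᵢˢᵃᵗ/P = Pᵢˢᵃᵗ/281.9.
  K_1 = 595.9/281.9 = 2.11387, K_2 = 196.2/281.9 = 0.69599, K_3 = 183.0/281.9 = 0.64917, K_4 = 120.9/281.9 = 0.42888
Rachford–Rice: g(ψ) = Σ zᵢ(Kᵢ−1)/(1+ψ(Kᵢ−1)) = 0.
Feasibility: ΣzᵢKᵢ = 1.101, Σzᵢ/Kᵢ = 1.305 — both > 1, two phases present.
Newton iteration, ψ⁰ = 0.5:
  ψ = 0.500: g = -0.1010, g' = -0.356 → ψ = 0.216
  ψ = 0.216: g = 0.0038, g' = -0.398 → ψ = 0.226
Converged at ψ = 0.226.
Compositions from xᵢ = zᵢ/(1+ψ(Kᵢ−1)), yᵢ = Kᵢxᵢ:
  1: x = 0.260, y = 0.549
  2: x = 0.390, y = 0.271
  3: x = 0.134, y = 0.087
  4: x = 0.217, y = 0.093

y_4 = 0.093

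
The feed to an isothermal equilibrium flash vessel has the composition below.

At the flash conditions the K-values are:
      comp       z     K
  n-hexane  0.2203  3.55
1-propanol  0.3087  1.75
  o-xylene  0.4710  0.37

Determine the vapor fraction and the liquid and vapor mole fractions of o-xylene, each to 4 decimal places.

Rachford–Rice: g(ψ) = Σ zᵢ(Kᵢ−1)/(1+ψ(Kᵢ−1)) = 0.
g(0) = ΣzᵢKᵢ − 1 = 0.4966 and g(1) = 1 − Σzᵢ/Kᵢ = -0.5114, so a root lies in (0, 1).
Iterate (Newton) starting at ψ = 0.5:
  ψ = 0.5000: g = -0.01787, g' = -0.7670 → ψ = 0.4767
Converged at ψ = 0.4767.
Compositions from xᵢ = zᵢ/(1+ψ(Kᵢ−1)), yᵢ = Kᵢxᵢ:
  n-hexane: x = 0.0994, y = 0.3530
  1-propanol: x = 0.2274, y = 0.3979
  o-xylene: x = 0.6732, y = 0.2491

ψ = 0.4767, x_o-xylene = 0.6732, y_o-xylene = 0.2491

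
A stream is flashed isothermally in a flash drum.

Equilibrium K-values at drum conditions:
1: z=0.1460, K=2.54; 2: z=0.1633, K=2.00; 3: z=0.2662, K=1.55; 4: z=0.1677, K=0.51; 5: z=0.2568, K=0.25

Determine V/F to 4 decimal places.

Newton–Raphson from V/F = 0.5:
  V/F = 0.5000: g = -0.06627, g' = -0.6731 → V/F = 0.4015
  V/F = 0.4015: g = -0.00253, g' = -0.6275 → V/F = 0.3975
Converged at V/F = 0.3975.

V/F = 0.3975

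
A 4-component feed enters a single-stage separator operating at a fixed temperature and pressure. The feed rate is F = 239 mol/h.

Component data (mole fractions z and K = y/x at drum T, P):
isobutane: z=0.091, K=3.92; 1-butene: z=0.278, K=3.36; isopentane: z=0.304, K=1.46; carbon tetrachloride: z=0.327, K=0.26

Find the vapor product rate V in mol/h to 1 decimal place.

V = 153.5 mol/h

Let ψ = V/F and solve Σ zᵢ(Kᵢ−1)/(1+ψ(Kᵢ−1)) = 0.
Feasibility: ΣzᵢKᵢ = 1.820, Σzᵢ/Kᵢ = 1.572 — both > 1, two phases present.
Newton–Raphson from ψ = 0.5:
  ψ = 0.500: g = 0.1386, g' = -0.948 → ψ = 0.646
  ψ = 0.646: g = -0.0041, g' = -1.032 → ψ = 0.642
Converged at ψ = 0.642.
Then V = ψ·F = 0.6423·239 = 153.5 mol/h and L = F − V = 85.5 mol/h.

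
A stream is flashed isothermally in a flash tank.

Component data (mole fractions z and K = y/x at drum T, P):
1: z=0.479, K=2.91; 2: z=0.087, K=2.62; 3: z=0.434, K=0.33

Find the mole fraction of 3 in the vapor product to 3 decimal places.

Rachford–Rice: g(V/F) = Σ zᵢ(Kᵢ−1)/(1+V/F(Kᵢ−1)) = 0.
g(0) = ΣzᵢKᵢ − 1 = 0.765 and g(1) = 1 − Σzᵢ/Kᵢ = -0.513, so a root lies in (0, 1).
Newton–Raphson from V/F = 0.5:
  V/F = 0.500: g = 0.1086, g' = -0.967 → V/F = 0.612
Converged at V/F = 0.612.
Compositions from xᵢ = zᵢ/(1+V/F(Kᵢ−1)), yᵢ = Kᵢxᵢ:
  1: x = 0.221, y = 0.643
  2: x = 0.044, y = 0.114
  3: x = 0.735, y = 0.243

y_3 = 0.243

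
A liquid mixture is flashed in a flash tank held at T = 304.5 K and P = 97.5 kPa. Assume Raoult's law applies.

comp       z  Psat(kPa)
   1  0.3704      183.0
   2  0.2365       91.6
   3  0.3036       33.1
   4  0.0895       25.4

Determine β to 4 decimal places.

Raoult's law: Kᵢ = Pᵢˢᵃᵗ/P = Pᵢˢᵃᵗ/97.5.
  K_1 = 183.0/97.5 = 1.876923, K_2 = 91.6/97.5 = 0.939487, K_3 = 33.1/97.5 = 0.339487, K_4 = 25.4/97.5 = 0.260513
Iterate (Newton) starting at β = 0.5:
  β = 0.5000: g = -0.19338, g' = -0.5571 → β = 0.1529
  β = 0.1529: g = -0.02570, g' = -0.4484 → β = 0.0956
  β = 0.0956: g = 0.00005, g' = -0.4509 → β = 0.0957
Converged at β = 0.0957.

β = 0.0957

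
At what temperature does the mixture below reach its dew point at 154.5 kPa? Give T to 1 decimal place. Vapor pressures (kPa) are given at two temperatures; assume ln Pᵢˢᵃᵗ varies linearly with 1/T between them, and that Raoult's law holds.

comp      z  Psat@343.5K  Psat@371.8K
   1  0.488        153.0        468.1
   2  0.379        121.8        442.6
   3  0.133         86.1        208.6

T = 348.0 K

Dew-point temperature: Σzᵢ·P/Pᵢˢᵃᵗ(T) = 1. Interpolate ln Pᵢˢᵃᵗ = aᵢ + bᵢ/T.
  T = 343.5 K: ΣzᵢP/Pᵢˢᵃᵗ = 1.2122
  T = 371.8 K: ΣzᵢP/Pᵢˢᵃᵗ = 0.3919
  T = 357.6 K: ΣzᵢP/Pᵢˢᵃᵗ = 0.6734
  T = 350.6 K: ΣzᵢP/Pᵢˢᵃᵗ = 0.8956
  T = 347.1 K: ΣzᵢP/Pᵢˢᵃᵗ = 1.0379
  T = 348.9 K: ΣzᵢP/Pᵢˢᵃᵗ = 0.9617
Interpolating between 347.1 K and 348.9 K gives T ≈ 348.0 K.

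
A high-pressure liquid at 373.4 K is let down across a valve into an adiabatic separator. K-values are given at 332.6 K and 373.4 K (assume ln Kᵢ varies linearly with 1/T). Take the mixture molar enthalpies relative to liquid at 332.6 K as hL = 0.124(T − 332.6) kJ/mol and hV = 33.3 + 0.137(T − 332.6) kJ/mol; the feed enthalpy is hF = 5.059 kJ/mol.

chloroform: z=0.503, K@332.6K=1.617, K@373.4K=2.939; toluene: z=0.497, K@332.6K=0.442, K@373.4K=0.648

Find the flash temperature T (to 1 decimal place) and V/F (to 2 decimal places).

T = 333.9 K, V/F = 0.15

Adiabatic flash: solve Rachford–Rice at each trial T, then check hF = ψ·hV(T) + (1−ψ)·hL(T).
  T = 332.6 K: K = (1.617, 0.442), RR gives ψ = 0.096, H_out = 3.194 kJ/mol
  T = 373.4 K: K = (2.939, 0.648), RR gives ψ = 1.000, H_out = 38.890 kJ/mol
  T = 353.0 K: K = (2.218, 0.541), RR gives ψ = 0.688, H_out = 25.626 kJ/mol
  T = 342.8 K: K = (1.903, 0.491), RR gives ψ = 0.437, H_out = 15.866 kJ/mol
  T = 337.7 K: K = (1.756, 0.466), RR gives ψ = 0.285, H_out = 10.132 kJ/mol
  T = 335.1 K: K = (1.684, 0.454), RR gives ψ = 0.194, H_out = 6.792 kJ/mol
  T = 333.9 K: K = (1.652, 0.448), RR gives ψ = 0.149, H_out = 5.120 kJ/mol
Linear interpolation between T = 332.6 (H_out = 3.194) and T = 333.9 (H_out = 5.120) on hF = 5.059 gives T ≈ 333.9 K, at which ψ = 0.15.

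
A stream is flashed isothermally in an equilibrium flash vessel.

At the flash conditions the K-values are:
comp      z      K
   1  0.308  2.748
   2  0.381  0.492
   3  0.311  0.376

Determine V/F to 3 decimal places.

Rachford–Rice: g(V/F) = Σ zᵢ(Kᵢ−1)/(1+V/F(Kᵢ−1)) = 0.
Feasibility: ΣzᵢKᵢ = 1.151, Σzᵢ/Kᵢ = 1.714 — both > 1, two phases present.
Newton–Raphson from V/F = 0.5:
  V/F = 0.500: g = -0.2542, g' = -0.700 → V/F = 0.137
  V/F = 0.137: g = 0.0141, g' = -0.871 → V/F = 0.153
Converged at V/F = 0.153.

V/F = 0.153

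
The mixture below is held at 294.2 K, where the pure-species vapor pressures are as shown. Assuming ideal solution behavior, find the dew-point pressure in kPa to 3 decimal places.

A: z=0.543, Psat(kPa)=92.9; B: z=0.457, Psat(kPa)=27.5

At the dew point ψ → 1, so Σzᵢ/Kᵢ = 1 with Kᵢ = Pᵢˢᵃᵗ/P ⇒ 1/P = Σzᵢ/Pᵢˢᵃᵗ.
1/P = 0.543/92.9 + 0.457/27.5 = 0.022463 ⇒ P = 44.517 kPa

Pdew = 44.517 kPa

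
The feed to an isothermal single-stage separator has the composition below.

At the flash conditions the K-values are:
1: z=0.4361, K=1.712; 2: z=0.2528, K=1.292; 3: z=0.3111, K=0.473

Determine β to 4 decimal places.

Rachford–Rice: g(β) = Σ zᵢ(Kᵢ−1)/(1+β(Kᵢ−1)) = 0.
g(0) = ΣzᵢKᵢ − 1 = 0.2204 and g(1) = 1 − Σzᵢ/Kᵢ = -0.1081, so a root lies in (0, 1).
Newton–Raphson from β = 0.5:
  β = 0.5000: g = 0.07079, g' = -0.2959 → β = 0.7392
  β = 0.7392: g = -0.00443, g' = -0.3413 → β = 0.7262
Converged at β = 0.7262.

β = 0.7262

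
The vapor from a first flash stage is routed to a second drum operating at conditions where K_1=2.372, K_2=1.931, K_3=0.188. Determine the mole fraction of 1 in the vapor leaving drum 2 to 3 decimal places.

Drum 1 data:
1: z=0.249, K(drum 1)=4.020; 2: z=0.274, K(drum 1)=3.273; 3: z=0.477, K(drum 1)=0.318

y_1 (drum 2) = 0.439

Drum 1:
Material balance + equilibrium reduce to Σ zᵢ(Kᵢ−1)/(1+ψ₁(Kᵢ−1)) = 0.
Check two-phase: ΣzᵢKᵢ = 2.049 > 1 and Σzᵢ/Kᵢ = 1.646 > 1, so g(0) = 1.049 > 0 and g(1) = -0.646 < 0.
Newton iteration, ψ₁⁰ = 0.31:
  ψ₁ = 0.310: g = 0.3412, g' = -1.450 → ψ₁ = 0.545
  ψ₁ = 0.545: g = 0.0442, g' = -1.169 → ψ₁ = 0.583
Converged at ψ₁ = 0.583.
Drum-1 compositions:
  1: x = 0.090, y = 0.363
  2: x = 0.118, y = 0.386
  3: x = 0.792, y = 0.252
Drum-2 feed = drum-1 vapor: z₂ = (0.3625, 0.3856, 0.2519).
Drum 2:
Material balance + equilibrium reduce to Σ zᵢ(Kᵢ−1)/(1+ψ₂(Kᵢ−1)) = 0.
Check two-phase: ΣzᵢKᵢ = 1.652 > 1 and Σzᵢ/Kᵢ = 1.692 > 1, so g(0) = 0.652 > 0 and g(1) = -0.692 < 0.
Newton–Raphson from ψ₂ = 0.57:
  ψ₂ = 0.570: g = 0.1329, g' = -0.933 → ψ₂ = 0.712
  ψ₂ = 0.712: g = -0.0179, g' = -1.230 → ψ₂ = 0.698
Converged at ψ₂ = 0.698.
  1: x = 0.185, y = 0.439
  2: x = 0.234, y = 0.451
  3: x = 0.581, y = 0.109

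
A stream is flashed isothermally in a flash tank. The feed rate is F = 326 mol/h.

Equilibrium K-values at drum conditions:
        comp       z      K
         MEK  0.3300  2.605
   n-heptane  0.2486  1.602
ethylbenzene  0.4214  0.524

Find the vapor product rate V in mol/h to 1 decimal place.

Let ψ = V/F and solve Σ zᵢ(Kᵢ−1)/(1+ψ(Kᵢ−1)) = 0.
g(0) = ΣzᵢKᵢ − 1 = 0.4787 and g(1) = 1 − Σzᵢ/Kᵢ = -0.0861, so a root lies in (0, 1).
Newton iteration, ψ⁰ = 0.69:
  ψ = 0.6900: g = 0.05837, g' = -0.4481 → ψ = 0.8203
  ψ = 0.8203: g = -0.00025, g' = -0.4558 → ψ = 0.8197
Converged at ψ = 0.8197.
Then V = ψ·F = 0.8197·326 = 267.2 mol/h and L = F − V = 58.8 mol/h.

V = 267.2 mol/h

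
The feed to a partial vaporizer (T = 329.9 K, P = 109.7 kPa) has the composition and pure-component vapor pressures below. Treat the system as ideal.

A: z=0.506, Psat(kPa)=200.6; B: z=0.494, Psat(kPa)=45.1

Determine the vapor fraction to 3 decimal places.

ψ = 0.263

Raoult's law: Kᵢ = Pᵢˢᵃᵗ/P = Pᵢˢᵃᵗ/109.7.
  K_A = 200.6/109.7 = 1.82862, K_B = 45.1/109.7 = 0.41112
Let ψ = V/F and solve Σ zᵢ(Kᵢ−1)/(1+ψ(Kᵢ−1)) = 0.
Feasibility: ΣzᵢKᵢ = 1.128, Σzᵢ/Kᵢ = 1.478 — both > 1, two phases present.
Binary case is linear: z₁(K₁−1)(1+ψ(K₂−1)) + z₂(K₂−1)(1+ψ(K₁−1)) = 0
⇒ ψ = [z₁(K₁−1)+z₂(K₂−1)] / [−(K₁−1)(K₂−1)] = 0.1284/0.4880 = 0.263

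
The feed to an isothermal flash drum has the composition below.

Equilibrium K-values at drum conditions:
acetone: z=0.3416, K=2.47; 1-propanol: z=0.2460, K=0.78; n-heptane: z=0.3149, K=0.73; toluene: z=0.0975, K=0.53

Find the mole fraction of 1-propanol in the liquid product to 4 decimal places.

Iterate (Newton) starting at β = 0.5:
  β = 0.5000: g = 0.07042, g' = -0.3277 → β = 0.7149
  β = 0.7149: g = 0.00626, g' = -0.2764 → β = 0.7375
  β = 0.7375: g = 0.00004, g' = -0.2731 → β = 0.7377
Converged at β = 0.7377.
Compositions from xᵢ = zᵢ/(1+β(Kᵢ−1)), yᵢ = Kᵢxᵢ:
  acetone: x = 0.1639, y = 0.4048
  1-propanol: x = 0.2937, y = 0.2291
  n-heptane: x = 0.3932, y = 0.2870
  toluene: x = 0.1492, y = 0.0791

x_1-propanol = 0.2937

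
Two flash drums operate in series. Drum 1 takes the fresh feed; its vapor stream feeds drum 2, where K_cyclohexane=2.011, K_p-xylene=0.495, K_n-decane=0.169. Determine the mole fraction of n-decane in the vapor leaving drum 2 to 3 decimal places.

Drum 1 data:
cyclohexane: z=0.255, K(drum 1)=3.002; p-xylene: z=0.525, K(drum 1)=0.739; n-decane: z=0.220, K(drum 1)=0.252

Drum 1:
Let ψ₁ = V/F and solve Σ zᵢ(Kᵢ−1)/(1+ψ₁(Kᵢ−1)) = 0.
Check two-phase: ΣzᵢKᵢ = 1.209 > 1 and Σzᵢ/Kᵢ = 1.668 > 1, so g(0) = 0.209 > 0 and g(1) = -0.668 < 0.
Iterate (Newton) starting at ψ₁ = 0.5:
  ψ₁ = 0.500: g = -0.1653, g' = -0.617 → ψ₁ = 0.232
  ψ₁ = 0.232: g = 0.0037, g' = -0.697 → ψ₁ = 0.237
Converged at ψ₁ = 0.237.
Drum-1 compositions:
  cyclohexane: x = 0.173, y = 0.519
  p-xylene: x = 0.560, y = 0.414
  n-decane: x = 0.267, y = 0.067
Drum-2 feed = drum-1 vapor: z₂ = (0.5190, 0.4136, 0.0674).
Drum 2:
Let ψ₂ = V/F and solve Σ zᵢ(Kᵢ−1)/(1+ψ₂(Kᵢ−1)) = 0.
Feasibility: ΣzᵢKᵢ = 1.260, Σzᵢ/Kᵢ = 1.492 — both > 1, two phases present.
Iterate (Newton) starting at ψ₂ = 0.37:
  ψ₂ = 0.370: g = 0.0442, g' = -0.538 → ψ₂ = 0.452
Converged at ψ₂ = 0.452.
  cyclohexane: x = 0.356, y = 0.717
  p-xylene: x = 0.536, y = 0.265
  n-decane: x = 0.108, y = 0.018

y_n-decane (drum 2) = 0.018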